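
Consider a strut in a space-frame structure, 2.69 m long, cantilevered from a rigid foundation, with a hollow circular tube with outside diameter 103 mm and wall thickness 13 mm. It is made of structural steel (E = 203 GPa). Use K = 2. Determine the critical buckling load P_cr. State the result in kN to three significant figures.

Inner diameter d_i = 103 − 2×13 = 77.00 mm
I = π(d_o⁴ − d_i⁴)/64 = π(103⁴ − 77.00⁴)/64 = 3.799×10^6 mm⁴
I = 3.799×10^6 mm⁴ = 3.799×10^-6 m⁴
Effective length L_e = K·L = 2 × 2.69 = 5.380 m
P_cr = π²EI / L_e² = π² × 203×10⁹ × 3.799×10^-6 / 5.380² = 2.630×10^5 N

P_cr ≈ 263 kN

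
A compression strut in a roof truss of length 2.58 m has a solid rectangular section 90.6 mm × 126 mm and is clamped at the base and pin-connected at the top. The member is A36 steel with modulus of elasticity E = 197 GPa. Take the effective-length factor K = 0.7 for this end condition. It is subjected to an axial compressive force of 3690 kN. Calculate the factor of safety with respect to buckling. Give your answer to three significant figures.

Buckling occurs about the weak axis: I_min = h·b³/12 with b = 90.6 mm (the shorter side).
I_min = 126×90.6³/12 = 7.809×10^6 mm⁴
I = 7.809×10^6 mm⁴ = 7.809×10^-6 m⁴
Effective length L_e = K·L = 0.7 × 2.58 = 1.806 m
P_cr = π²EI / L_e² = π² × 197×10⁹ × 7.809×10^-6 / 1.806² = 4.655×10^6 N
Factor of safety n = P_cr / P = 4654.8 / 3690 = 1.26

n ≈ 1.26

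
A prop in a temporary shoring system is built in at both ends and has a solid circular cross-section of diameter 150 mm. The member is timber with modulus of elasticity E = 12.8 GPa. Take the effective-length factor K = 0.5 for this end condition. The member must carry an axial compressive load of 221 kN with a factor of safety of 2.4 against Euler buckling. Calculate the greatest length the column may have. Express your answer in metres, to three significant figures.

L_max ≈ 4.87 m

I = πd⁴/64 = π×150⁴/64 = 2.485×10^7 mm⁴
I = 2.485×10^-5 m⁴
Required critical load P_cr = n·P = 2.4 × 221 = 530.4 kN = 5.304×10^5 N
From P_cr = π²EI/(K·L)²:  L = (1/K)·√(π²EI/P_cr) = (1/0.5)·√(π²×1.28×10^10×2.485×10^-5/5.304×10^5)
L = 4.87 m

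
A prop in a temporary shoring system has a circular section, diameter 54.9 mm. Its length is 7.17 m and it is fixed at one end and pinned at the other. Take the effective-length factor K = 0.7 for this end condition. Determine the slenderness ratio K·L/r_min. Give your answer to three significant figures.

λ ≈ 366

For a solid circle r = d/4 = 54.9/4 = 13.72 mm
L_e = K·L = 0.7 × 7.17 m = 5.019 m = 5019.0 mm
λ = L_e / r_min = 5019.0 / 13.72 = 366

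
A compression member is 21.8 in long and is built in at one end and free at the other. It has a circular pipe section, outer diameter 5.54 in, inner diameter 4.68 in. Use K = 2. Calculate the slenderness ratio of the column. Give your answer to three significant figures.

λ ≈ 24.0

d_o = 5.54 in, d_i = 4.68 in
I = π(d_o⁴ − d_i⁴)/64 = π(5.54⁴ − 4.680⁴)/64 = 22.69 in⁴
A = 6.903 in²;  r_min = √(I/A) = √(22.69/6.903) = 1.813 in
L_e = K·L = 2 × 21.8 = 43.60 in
λ = L_e / r_min = 43.600 / 1.813 = 24.0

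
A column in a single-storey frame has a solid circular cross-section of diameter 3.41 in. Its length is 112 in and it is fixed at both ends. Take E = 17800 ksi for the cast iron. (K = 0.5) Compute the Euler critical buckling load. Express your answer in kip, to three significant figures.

P_cr ≈ 372 kip

I = πd⁴/64 = π×3.41⁴/64 = 6.637 in⁴
Effective length L_e = K·L = 0.5 × 112 = 56.00 in
P_cr = π²EI / L_e² = π² × 17800×10³ × 6.637 / 56.00² = 3.718×10^5 lb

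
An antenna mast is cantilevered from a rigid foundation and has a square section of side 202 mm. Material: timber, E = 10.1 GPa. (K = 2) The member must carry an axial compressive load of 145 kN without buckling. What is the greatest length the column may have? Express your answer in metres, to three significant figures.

L_max ≈ 4.88 m

I = a⁴/12 = 202⁴/12 = 1.387×10^8 mm⁴
I = 1.387×10^-4 m⁴
At the buckling limit P_cr = P = 1.450×10^5 N
From P_cr = π²EI/(K·L)²:  L = (1/K)·√(π²EI/P_cr) = (1/2)·√(π²×1.01×10^10×1.387×10^-4/1.450×10^5)
L = 4.88 m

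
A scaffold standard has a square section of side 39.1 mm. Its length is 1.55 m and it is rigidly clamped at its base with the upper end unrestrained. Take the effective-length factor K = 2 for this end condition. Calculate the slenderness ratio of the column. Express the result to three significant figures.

λ ≈ 275

For a square r = a/√12 = 39.1/√12 = 11.29 mm
L_e = K·L = 2 × 1.55 m = 3.100 m = 3100.0 mm
λ = L_e / r_min = 3100.0 / 11.29 = 275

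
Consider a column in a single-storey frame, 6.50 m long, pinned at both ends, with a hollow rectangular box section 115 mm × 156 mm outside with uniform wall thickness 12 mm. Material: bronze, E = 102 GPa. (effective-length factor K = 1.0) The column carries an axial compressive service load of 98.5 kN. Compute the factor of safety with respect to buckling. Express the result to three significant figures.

n ≈ 2.78

Inner dimensions: h_i = 156 − 2×12 = 132.0 mm, b_i = 115 − 2×12 = 91.00 mm
Weak-axis I_min = (h_o·b_o³ − h_i·b_i³)/12 with b_o = 115, b_i = 91.00 mm (shorter outer/inner sides).
I_min = (156×115³ − 132.0×91.00³)/12 = 1.148×10^7 mm⁴
I = 1.148×10^7 mm⁴ = 1.148×10^-5 m⁴
Effective length L_e = K·L = 1 × 6.50 = 6.500 m
P_cr = π²EI / L_e² = π² × 102×10⁹ × 1.148×10^-5 / 6.500² = 2.736×10^5 N
Factor of safety n = P_cr / P = 273.59 / 98.5 = 2.78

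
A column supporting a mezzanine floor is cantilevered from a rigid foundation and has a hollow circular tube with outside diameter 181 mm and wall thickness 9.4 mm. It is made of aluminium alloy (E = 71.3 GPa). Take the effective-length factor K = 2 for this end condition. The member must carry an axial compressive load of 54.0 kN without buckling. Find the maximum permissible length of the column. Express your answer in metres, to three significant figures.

L_max ≈ 7.81 m

Inner diameter d_i = 181 − 2×9.4 = 162.2 mm
I = π(d_o⁴ − d_i⁴)/64 = π(181⁴ − 162.2⁴)/64 = 1.871×10^7 mm⁴
I = 1.871×10^-5 m⁴
At the buckling limit P_cr = P = 5.400×10^4 N
From P_cr = π²EI/(K·L)²:  L = (1/K)·√(π²EI/P_cr) = (1/2)·√(π²×7.13×10^10×1.871×10^-5/5.400×10^4)
L = 7.81 m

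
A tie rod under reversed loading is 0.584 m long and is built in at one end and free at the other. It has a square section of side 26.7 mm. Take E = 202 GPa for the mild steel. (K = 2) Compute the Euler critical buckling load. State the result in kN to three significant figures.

P_cr ≈ 61.9 kN

I = a⁴/12 = 26.7⁴/12 = 4.235×10^4 mm⁴
I = 4.235×10^4 mm⁴ = 4.235×10^-8 m⁴
Effective length L_e = K·L = 2 × 0.584 = 1.168 m
P_cr = π²EI / L_e² = π² × 202×10⁹ × 4.235×10^-8 / 1.168² = 6.189×10^4 N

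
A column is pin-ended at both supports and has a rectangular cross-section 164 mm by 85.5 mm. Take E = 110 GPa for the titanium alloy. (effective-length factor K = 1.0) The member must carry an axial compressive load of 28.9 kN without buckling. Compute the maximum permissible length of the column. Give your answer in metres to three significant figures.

Buckling occurs about the weak axis: I_min = h·b³/12 with b = 85.5 mm (the shorter side).
I_min = 164×85.5³/12 = 8.542×10^6 mm⁴
I = 8.542×10^-6 m⁴
At the buckling limit P_cr = P = 2.890×10^4 N
From P_cr = π²EI/(K·L)²:  L = (1/K)·√(π²EI/P_cr) = (1/1)·√(π²×1.10×10^11×8.542×10^-6/2.890×10^4)
L = 17.9 m

L_max ≈ 17.9 m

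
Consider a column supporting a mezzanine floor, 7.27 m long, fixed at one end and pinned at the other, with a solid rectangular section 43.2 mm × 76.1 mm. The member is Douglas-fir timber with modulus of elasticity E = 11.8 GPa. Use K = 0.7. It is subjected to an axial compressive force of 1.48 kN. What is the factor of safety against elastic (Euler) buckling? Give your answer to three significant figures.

Buckling occurs about the weak axis: I_min = h·b³/12 with b = 43.2 mm (the shorter side).
I_min = 76.1×43.2³/12 = 5.113×10^5 mm⁴
I = 5.113×10^5 mm⁴ = 5.113×10^-7 m⁴
Effective length L_e = K·L = 0.7 × 7.27 = 5.089 m
P_cr = π²EI / L_e² = π² × 11.8×10⁹ × 5.113×10^-7 / 5.089² = 2.299×10^3 N
Factor of safety n = P_cr / P = 2.2992 / 1.48 = 1.55

n ≈ 1.55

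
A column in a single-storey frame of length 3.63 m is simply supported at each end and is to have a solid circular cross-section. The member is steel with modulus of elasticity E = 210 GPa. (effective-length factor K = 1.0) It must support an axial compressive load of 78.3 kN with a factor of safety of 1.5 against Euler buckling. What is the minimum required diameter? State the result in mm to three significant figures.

d ≈ 62.5 mm

Required P_cr = n·P = 1.5 × 78.3 = 117.4 kN
L_e = K·L = 1 × 3.63 = 3.630 m
Required I = P_cr·L_e²/(π²E) = 1.175×10^5 × 3.630² / (π² × 2.10×10^11) = 7.467×10^-7 m⁴
I_req = 7.467×10^5 mm⁴
Solid circle: I = πd⁴/64  ⇒  d = (64I/π)^(1/4) = (64×7.467×10^5/π)^(1/4) = 62.5 mm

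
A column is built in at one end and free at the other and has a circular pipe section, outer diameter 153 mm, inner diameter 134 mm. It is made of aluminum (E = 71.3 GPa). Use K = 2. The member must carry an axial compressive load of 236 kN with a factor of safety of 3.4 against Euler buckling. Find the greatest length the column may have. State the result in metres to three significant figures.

L_max ≈ 1.56 m

d_o = 153 mm, d_i = 134 mm
I = π(d_o⁴ − d_i⁴)/64 = π(153⁴ − 134.0⁴)/64 = 1.107×10^7 mm⁴
I = 1.107×10^-5 m⁴
Required critical load P_cr = n·P = 3.4 × 236 = 802.4 kN = 8.024×10^5 N
From P_cr = π²EI/(K·L)²:  L = (1/K)·√(π²EI/P_cr) = (1/2)·√(π²×7.13×10^10×1.107×10^-5/8.024×10^5)
L = 1.56 m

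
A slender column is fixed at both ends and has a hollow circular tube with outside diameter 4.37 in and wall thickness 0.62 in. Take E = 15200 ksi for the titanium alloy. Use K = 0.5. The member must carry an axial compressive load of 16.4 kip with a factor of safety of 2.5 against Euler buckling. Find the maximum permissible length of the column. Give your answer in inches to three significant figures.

Inner diameter d_i = 4.37 − 2×0.62 = 3.130 in
I = π(d_o⁴ − d_i⁴)/64 = π(4.37⁴ − 3.130⁴)/64 = 13.19 in⁴
Required critical load P_cr = n·P = 2.5 × 16.4 = 41.00 kip = 4.100×10^4 lb
From P_cr = π²EI/(K·L)²:  L = (1/K)·√(π²EI/P_cr) = (1/0.5)·√(π²×1.52×10^7×13.19/4.100×10^4)
L = 439 in

L_max ≈ 439 in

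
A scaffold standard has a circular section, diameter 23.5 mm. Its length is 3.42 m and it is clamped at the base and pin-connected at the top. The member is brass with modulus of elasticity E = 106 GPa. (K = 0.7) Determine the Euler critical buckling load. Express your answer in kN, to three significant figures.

P_cr ≈ 2.73 kN

I = πd⁴/64 = π×23.5⁴/64 = 1.497×10^4 mm⁴
I = 1.497×10^4 mm⁴ = 1.497×10^-8 m⁴
Effective length L_e = K·L = 0.7 × 3.42 = 2.394 m
P_cr = π²EI / L_e² = π² × 106×10⁹ × 1.497×10^-8 / 2.394² = 2.733×10^3 N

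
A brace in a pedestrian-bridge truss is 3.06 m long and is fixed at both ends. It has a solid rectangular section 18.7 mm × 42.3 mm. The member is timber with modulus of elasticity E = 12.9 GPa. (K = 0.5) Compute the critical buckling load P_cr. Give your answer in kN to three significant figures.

P_cr ≈ 1.25 kN

Buckling occurs about the weak axis: I_min = h·b³/12 with b = 18.7 mm (the shorter side).
I_min = 42.3×18.7³/12 = 2.305×10^4 mm⁴
I = 2.305×10^4 mm⁴ = 2.305×10^-8 m⁴
Effective length L_e = K·L = 0.5 × 3.06 = 1.530 m
P_cr = π²EI / L_e² = π² × 12.9×10⁹ × 2.305×10^-8 / 1.530² = 1.254×10^3 N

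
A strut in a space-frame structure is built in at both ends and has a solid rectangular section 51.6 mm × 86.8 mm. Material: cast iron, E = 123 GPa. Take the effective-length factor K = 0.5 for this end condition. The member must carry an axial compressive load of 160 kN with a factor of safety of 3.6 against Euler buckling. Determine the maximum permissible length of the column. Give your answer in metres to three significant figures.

Buckling occurs about the weak axis: I_min = h·b³/12 with b = 51.6 mm (the shorter side).
I_min = 86.8×51.6³/12 = 9.938×10^5 mm⁴
I = 9.938×10^-7 m⁴
Required critical load P_cr = n·P = 3.6 × 160 = 576.0 kN = 5.760×10^5 N
From P_cr = π²EI/(K·L)²:  L = (1/K)·√(π²EI/P_cr) = (1/0.5)·√(π²×1.23×10^11×9.938×10^-7/5.760×10^5)
L = 2.89 m

L_max ≈ 2.89 m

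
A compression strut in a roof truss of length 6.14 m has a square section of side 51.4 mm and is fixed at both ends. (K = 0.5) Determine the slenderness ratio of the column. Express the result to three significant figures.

λ ≈ 207

For a square r = a/√12 = 51.4/√12 = 14.84 mm
L_e = K·L = 0.5 × 6.14 m = 3.070 m = 3070.0 mm
λ = L_e / r_min = 3070.0 / 14.84 = 207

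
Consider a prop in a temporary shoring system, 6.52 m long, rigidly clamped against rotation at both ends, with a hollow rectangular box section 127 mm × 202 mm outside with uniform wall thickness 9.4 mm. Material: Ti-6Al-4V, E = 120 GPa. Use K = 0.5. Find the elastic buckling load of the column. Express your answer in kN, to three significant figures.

P_cr ≈ 1690 kN

Inner dimensions: h_i = 202 − 2×9.4 = 183.2 mm, b_i = 127 − 2×9.4 = 108.2 mm
Weak-axis I_min = (h_o·b_o³ − h_i·b_i³)/12 with b_o = 127, b_i = 108.2 mm (shorter outer/inner sides).
I_min = (202×127³ − 183.2×108.2³)/12 = 1.514×10^7 mm⁴
I = 1.514×10^7 mm⁴ = 1.514×10^-5 m⁴
Effective length L_e = K·L = 0.5 × 6.52 = 3.260 m
P_cr = π²EI / L_e² = π² × 120×10⁹ × 1.514×10^-5 / 3.260² = 1.687×10^6 N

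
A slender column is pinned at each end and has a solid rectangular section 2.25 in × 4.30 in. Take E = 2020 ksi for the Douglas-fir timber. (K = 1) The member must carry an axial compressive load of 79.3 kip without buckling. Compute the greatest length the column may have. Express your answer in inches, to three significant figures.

Buckling occurs about the weak axis: I_min = h·b³/12 with b = 2.25 in (the shorter side).
I_min = 4.30×2.25³/12 = 4.082 in⁴
At the buckling limit P_cr = P = 7.930×10^4 lb
From P_cr = π²EI/(K·L)²:  L = (1/K)·√(π²EI/P_cr) = (1/1)·√(π²×2.02×10^6×4.082/7.930×10^4)
L = 32.0 in

L_max ≈ 32.0 in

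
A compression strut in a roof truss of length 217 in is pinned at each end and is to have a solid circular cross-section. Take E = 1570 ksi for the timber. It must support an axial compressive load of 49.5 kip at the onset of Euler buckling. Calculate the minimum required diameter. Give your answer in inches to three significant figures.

L_e = K·L = 1 × 217 = 217.0 in
Required I = P_cr·L_e²/(π²E) = 4.950×10^4 × 217.0² / (π² × 1.57×10^6) = 150.4 in⁴
Solid circle: I = πd⁴/64  ⇒  d = (64I/π)^(1/4) = (64×150.4/π)^(1/4) = 7.44 in

d ≈ 7.44 in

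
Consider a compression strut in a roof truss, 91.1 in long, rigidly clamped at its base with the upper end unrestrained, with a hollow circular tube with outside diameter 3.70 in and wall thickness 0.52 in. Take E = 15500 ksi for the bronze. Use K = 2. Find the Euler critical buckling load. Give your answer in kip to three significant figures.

P_cr ≈ 31.1 kip

Inner diameter d_i = 3.70 − 2×0.52 = 2.660 in
I = π(d_o⁴ − d_i⁴)/64 = π(3.70⁴ − 2.660⁴)/64 = 6.742 in⁴
Effective length L_e = K·L = 2 × 91.1 = 182.2 in
P_cr = π²EI / L_e² = π² × 15500×10³ × 6.742 / 182.2² = 3.107×10^4 lb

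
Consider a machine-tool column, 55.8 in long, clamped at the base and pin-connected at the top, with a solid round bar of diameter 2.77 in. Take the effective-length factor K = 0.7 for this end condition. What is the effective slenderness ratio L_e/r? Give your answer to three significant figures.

For a solid circle r = d/4 = 2.77/4 = 0.6925 in
L_e = K·L = 0.7 × 55.8 = 39.06 in
λ = L_e / r_min = 39.060 / 0.6925 = 56.4

λ ≈ 56.4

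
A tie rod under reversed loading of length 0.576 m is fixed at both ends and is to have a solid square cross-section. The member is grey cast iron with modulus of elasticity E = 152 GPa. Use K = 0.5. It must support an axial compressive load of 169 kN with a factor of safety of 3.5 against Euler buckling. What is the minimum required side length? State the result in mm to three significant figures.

Required P_cr = n·P = 3.5 × 169 = 591.5 kN
L_e = K·L = 0.5 × 0.576 = 0.2880 m
Required I = P_cr·L_e²/(π²E) = 5.915×10^5 × 0.2880² / (π² × 1.52×10^11) = 3.270×10^-8 m⁴
I_req = 3.270×10^4 mm⁴
Solid square: I = a⁴/12  ⇒  a = (12I)^(1/4) = (12×3.270×10^4)^(1/4) = 25.0 mm

a ≈ 25.0 mm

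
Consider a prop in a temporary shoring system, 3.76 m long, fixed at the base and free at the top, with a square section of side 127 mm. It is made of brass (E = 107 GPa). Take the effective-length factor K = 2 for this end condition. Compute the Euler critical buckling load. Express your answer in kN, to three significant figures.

I = a⁴/12 = 127⁴/12 = 2.168×10^7 mm⁴
I = 2.168×10^7 mm⁴ = 2.168×10^-5 m⁴
Effective length L_e = K·L = 2 × 3.76 = 7.520 m
P_cr = π²EI / L_e² = π² × 107×10⁹ × 2.168×10^-5 / 7.520² = 4.048×10^5 N

P_cr ≈ 405 kN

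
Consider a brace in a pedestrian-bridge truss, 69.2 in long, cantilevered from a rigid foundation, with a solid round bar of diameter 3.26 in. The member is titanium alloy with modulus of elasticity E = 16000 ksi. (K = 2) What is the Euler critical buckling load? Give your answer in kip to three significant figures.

P_cr ≈ 45.7 kip

I = πd⁴/64 = π×3.26⁴/64 = 5.544 in⁴
Effective length L_e = K·L = 2 × 69.2 = 138.4 in
P_cr = π²EI / L_e² = π² × 16000×10³ × 5.544 / 138.4² = 4.571×10^4 lb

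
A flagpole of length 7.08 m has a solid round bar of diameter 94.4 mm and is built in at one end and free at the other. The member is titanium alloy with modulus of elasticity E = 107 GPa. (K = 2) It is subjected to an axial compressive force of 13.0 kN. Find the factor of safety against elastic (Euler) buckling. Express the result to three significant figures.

n ≈ 1.58

I = πd⁴/64 = π×94.4⁴/64 = 3.898×10^6 mm⁴
I = 3.898×10^6 mm⁴ = 3.898×10^-6 m⁴
Effective length L_e = K·L = 2 × 7.08 = 14.16 m
P_cr = π²EI / L_e² = π² × 107×10⁹ × 3.898×10^-6 / 14.16² = 2.053×10^4 N
Factor of safety n = P_cr / P = 20.531 / 13.0 = 1.58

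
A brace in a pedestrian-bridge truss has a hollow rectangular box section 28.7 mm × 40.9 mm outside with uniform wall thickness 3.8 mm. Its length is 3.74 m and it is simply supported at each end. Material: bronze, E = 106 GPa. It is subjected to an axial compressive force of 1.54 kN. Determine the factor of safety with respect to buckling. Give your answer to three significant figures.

n ≈ 2.65

Inner dimensions: h_i = 40.9 − 2×3.8 = 33.30 mm, b_i = 28.7 − 2×3.8 = 21.10 mm
Weak-axis I_min = (h_o·b_o³ − h_i·b_i³)/12 with b_o = 28.7, b_i = 21.10 mm (shorter outer/inner sides).
I_min = (40.9×28.7³ − 33.30×21.10³)/12 = 5.450×10^4 mm⁴
I = 5.450×10^4 mm⁴ = 5.450×10^-8 m⁴
Effective length L_e = K·L = 1 × 3.74 = 3.740 m
P_cr = π²EI / L_e² = π² × 106×10⁹ × 5.450×10^-8 / 3.740² = 4.077×10^3 N
Factor of safety n = P_cr / P = 4.0766 / 1.54 = 2.65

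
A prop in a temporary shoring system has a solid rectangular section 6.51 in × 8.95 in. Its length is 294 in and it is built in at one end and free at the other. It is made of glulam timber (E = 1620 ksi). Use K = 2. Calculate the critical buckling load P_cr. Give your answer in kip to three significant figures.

P_cr ≈ 9.52 kip

Buckling occurs about the weak axis: I_min = h·b³/12 with b = 6.51 in (the shorter side).
I_min = 8.95×6.51³/12 = 205.8 in⁴
Effective length L_e = K·L = 2 × 294 = 588.0 in
P_cr = π²EI / L_e² = π² × 1620×10³ × 205.8 / 588.0² = 9.516×10^3 lb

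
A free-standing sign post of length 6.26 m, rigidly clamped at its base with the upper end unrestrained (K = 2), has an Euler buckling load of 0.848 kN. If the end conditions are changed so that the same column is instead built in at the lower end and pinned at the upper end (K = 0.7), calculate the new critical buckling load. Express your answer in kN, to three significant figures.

P_cr ∝ 1/K², so P_cr,new = P_cr,old × (K_old/K_new)² = 0.848 × (2/0.7)²
= 0.848 × 8.163 = 6.92 kN

P_cr ≈ 6.92 kN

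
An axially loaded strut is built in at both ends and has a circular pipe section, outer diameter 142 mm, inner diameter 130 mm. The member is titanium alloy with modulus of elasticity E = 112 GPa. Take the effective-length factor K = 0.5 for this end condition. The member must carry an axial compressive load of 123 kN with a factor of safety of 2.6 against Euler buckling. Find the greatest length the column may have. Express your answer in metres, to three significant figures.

L_max ≈ 9.06 m

d_o = 142 mm, d_i = 130 mm
I = π(d_o⁴ − d_i⁴)/64 = π(142⁴ − 130.0⁴)/64 = 5.938×10^6 mm⁴
I = 5.938×10^-6 m⁴
Required critical load P_cr = n·P = 2.6 × 123 = 319.8 kN = 3.198×10^5 N
From P_cr = π²EI/(K·L)²:  L = (1/K)·√(π²EI/P_cr) = (1/0.5)·√(π²×1.12×10^11×5.938×10^-6/3.198×10^5)
L = 9.06 m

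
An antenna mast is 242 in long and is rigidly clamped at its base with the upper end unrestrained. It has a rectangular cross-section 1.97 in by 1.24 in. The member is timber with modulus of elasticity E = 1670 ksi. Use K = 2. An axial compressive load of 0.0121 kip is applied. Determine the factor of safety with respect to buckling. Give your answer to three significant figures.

Buckling occurs about the weak axis: I_min = h·b³/12 with b = 1.24 in (the shorter side).
I_min = 1.97×1.24³/12 = 0.3130 in⁴
Effective length L_e = K·L = 2 × 242 = 484.0 in
P_cr = π²EI / L_e² = π² × 1670×10³ × 0.3130 / 484.0² = 22.02 lb
Factor of safety n = P_cr / P = 0.022023 / 0.0121 = 1.82

n ≈ 1.82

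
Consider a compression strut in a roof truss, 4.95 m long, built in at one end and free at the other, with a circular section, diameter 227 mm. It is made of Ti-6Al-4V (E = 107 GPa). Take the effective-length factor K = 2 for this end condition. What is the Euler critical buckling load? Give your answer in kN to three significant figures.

I = πd⁴/64 = π×227⁴/64 = 1.303×10^8 mm⁴
I = 1.303×10^8 mm⁴ = 1.303×10^-4 m⁴
Effective length L_e = K·L = 2 × 4.95 = 9.900 m
P_cr = π²EI / L_e² = π² × 107×10⁹ × 1.303×10^-4 / 9.900² = 1.404×10^6 N

P_cr ≈ 1400 kN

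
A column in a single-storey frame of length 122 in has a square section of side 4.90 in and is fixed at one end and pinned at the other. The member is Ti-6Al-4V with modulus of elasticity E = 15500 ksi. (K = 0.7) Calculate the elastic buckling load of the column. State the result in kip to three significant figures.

I = a⁴/12 = 4.90⁴/12 = 48.04 in⁴
Effective length L_e = K·L = 0.7 × 122 = 85.40 in
P_cr = π²EI / L_e² = π² × 15500×10³ × 48.04 / 85.40² = 1.008×10^6 lb

P_cr ≈ 1010 kip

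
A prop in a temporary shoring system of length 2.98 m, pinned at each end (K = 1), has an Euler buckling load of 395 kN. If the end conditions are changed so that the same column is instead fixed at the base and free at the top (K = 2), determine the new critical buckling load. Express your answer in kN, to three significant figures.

P_cr ≈ 98.8 kN

P_cr ∝ 1/K², so P_cr,new = P_cr,old × (K_old/K_new)² = 395 × (1/2)²
= 395 × 0.2500 = 98.8 kN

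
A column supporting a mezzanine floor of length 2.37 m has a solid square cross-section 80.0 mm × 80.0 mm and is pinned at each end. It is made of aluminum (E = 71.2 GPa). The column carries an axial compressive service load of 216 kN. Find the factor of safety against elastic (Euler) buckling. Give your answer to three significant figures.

n ≈ 1.98

I = a⁴/12 = 80.0⁴/12 = 3.413×10^6 mm⁴
I = 3.413×10^6 mm⁴ = 3.413×10^-6 m⁴
Effective length L_e = K·L = 1 × 2.37 = 2.370 m
P_cr = π²EI / L_e² = π² × 71.2×10⁹ × 3.413×10^-6 / 2.370² = 4.270×10^5 N
Factor of safety n = P_cr / P = 427.03 / 216 = 1.98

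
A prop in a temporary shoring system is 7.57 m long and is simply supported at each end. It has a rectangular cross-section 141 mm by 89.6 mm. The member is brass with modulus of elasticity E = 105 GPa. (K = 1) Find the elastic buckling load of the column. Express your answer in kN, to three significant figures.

P_cr ≈ 153 kN

Buckling occurs about the weak axis: I_min = h·b³/12 with b = 89.6 mm (the shorter side).
I_min = 141×89.6³/12 = 8.452×10^6 mm⁴
I = 8.452×10^6 mm⁴ = 8.452×10^-6 m⁴
Effective length L_e = K·L = 1 × 7.57 = 7.570 m
P_cr = π²EI / L_e² = π² × 105×10⁹ × 8.452×10^-6 / 7.570² = 1.528×10^5 N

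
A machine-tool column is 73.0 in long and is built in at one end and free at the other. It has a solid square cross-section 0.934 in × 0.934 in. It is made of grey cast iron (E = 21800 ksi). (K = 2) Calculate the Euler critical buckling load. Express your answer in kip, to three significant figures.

I = a⁴/12 = 0.934⁴/12 = 6.342×10^-2 in⁴
Effective length L_e = K·L = 2 × 73.0 = 146.0 in
P_cr = π²EI / L_e² = π² × 21800×10³ × 6.342×10^-2 / 146.0² = 640.1 lb

P_cr ≈ 0.640 kip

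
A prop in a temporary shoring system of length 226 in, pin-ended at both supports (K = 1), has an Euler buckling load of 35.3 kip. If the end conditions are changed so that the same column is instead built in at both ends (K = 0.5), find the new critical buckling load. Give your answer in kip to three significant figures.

P_cr ∝ 1/K², so P_cr,new = P_cr,old × (K_old/K_new)² = 35.3 × (1/0.5)²
= 35.3 × 4.000 = 141 kip

P_cr ≈ 141 kip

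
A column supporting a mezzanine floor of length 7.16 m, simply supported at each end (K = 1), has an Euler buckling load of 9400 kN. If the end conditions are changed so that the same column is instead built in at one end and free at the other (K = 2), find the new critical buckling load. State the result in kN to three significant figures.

P_cr ∝ 1/K², so P_cr,new = P_cr,old × (K_old/K_new)² = 9400 × (1/2)²
= 9400 × 0.2500 = 2350 kN

P_cr ≈ 2350 kN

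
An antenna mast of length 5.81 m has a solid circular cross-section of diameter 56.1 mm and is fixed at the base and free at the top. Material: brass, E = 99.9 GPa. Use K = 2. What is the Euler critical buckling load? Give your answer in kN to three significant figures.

I = πd⁴/64 = π×56.1⁴/64 = 4.862×10^5 mm⁴
I = 4.862×10^5 mm⁴ = 4.862×10^-7 m⁴
Effective length L_e = K·L = 2 × 5.81 = 11.62 m
P_cr = π²EI / L_e² = π² × 99.9×10⁹ × 4.862×10^-7 / 11.62² = 3.550×10^3 N

P_cr ≈ 3.55 kN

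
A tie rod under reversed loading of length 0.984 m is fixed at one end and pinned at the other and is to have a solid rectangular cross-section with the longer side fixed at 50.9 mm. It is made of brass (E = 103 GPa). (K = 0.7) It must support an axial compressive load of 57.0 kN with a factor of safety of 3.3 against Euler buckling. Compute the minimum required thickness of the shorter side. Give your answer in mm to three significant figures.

b ≈ 27.5 mm

Required P_cr = n·P = 3.3 × 57.0 = 188.1 kN
L_e = K·L = 0.7 × 0.984 = 0.6888 m
Required I = P_cr·L_e²/(π²E) = 1.881×10^5 × 0.6888² / (π² × 1.03×10^11) = 8.779×10^-8 m⁴
I_req = 8.779×10^4 mm⁴
Rectangle, weak axis: I_min = h·b³/12 with h = 50.9 mm fixed  ⇒  b = (12I/h)^(1/3) = 27.5 mm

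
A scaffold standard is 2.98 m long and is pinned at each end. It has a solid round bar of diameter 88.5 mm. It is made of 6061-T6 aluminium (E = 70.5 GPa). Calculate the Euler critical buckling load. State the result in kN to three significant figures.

P_cr ≈ 236 kN

I = πd⁴/64 = π×88.5⁴/64 = 3.011×10^6 mm⁴
I = 3.011×10^6 mm⁴ = 3.011×10^-6 m⁴
Effective length L_e = K·L = 1 × 2.98 = 2.980 m
P_cr = π²EI / L_e² = π² × 70.5×10⁹ × 3.011×10^-6 / 2.980² = 2.359×10^5 N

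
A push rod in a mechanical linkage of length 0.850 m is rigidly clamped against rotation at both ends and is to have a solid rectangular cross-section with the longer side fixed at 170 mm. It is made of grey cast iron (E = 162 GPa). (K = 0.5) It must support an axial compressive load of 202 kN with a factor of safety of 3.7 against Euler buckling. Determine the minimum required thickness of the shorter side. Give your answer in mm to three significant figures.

b ≈ 18.1 mm

Required P_cr = n·P = 3.7 × 202 = 747.4 kN
L_e = K·L = 0.5 × 0.850 = 0.4250 m
Required I = P_cr·L_e²/(π²E) = 7.474×10^5 × 0.4250² / (π² × 1.62×10^11) = 8.443×10^-8 m⁴
I_req = 8.443×10^4 mm⁴
Rectangle, weak axis: I_min = h·b³/12 with h = 170 mm fixed  ⇒  b = (12I/h)^(1/3) = 18.1 mm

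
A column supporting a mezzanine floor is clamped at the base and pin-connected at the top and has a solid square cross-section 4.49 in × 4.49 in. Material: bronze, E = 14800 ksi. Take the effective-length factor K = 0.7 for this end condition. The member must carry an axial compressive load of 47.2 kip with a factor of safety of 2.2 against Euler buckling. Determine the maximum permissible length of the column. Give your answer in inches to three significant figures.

I = a⁴/12 = 4.49⁴/12 = 33.87 in⁴
Required critical load P_cr = n·P = 2.2 × 47.2 = 103.8 kip = 1.038×10^5 lb
From P_cr = π²EI/(K·L)²:  L = (1/K)·√(π²EI/P_cr) = (1/0.7)·√(π²×1.48×10^7×33.87/1.038×10^5)
L = 312 in

L_max ≈ 312 in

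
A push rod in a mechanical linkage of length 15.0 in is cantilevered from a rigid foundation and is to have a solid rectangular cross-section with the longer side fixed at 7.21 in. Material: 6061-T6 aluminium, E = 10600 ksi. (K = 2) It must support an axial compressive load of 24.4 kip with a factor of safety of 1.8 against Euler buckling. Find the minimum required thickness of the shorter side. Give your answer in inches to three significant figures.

b ≈ 0.857 in

Required P_cr = n·P = 1.8 × 24.4 = 43.92 kip
L_e = K·L = 2 × 15.0 = 30.00 in
Required I = P_cr·L_e²/(π²E) = 4.392×10^4 × 30.00² / (π² × 1.06×10^7) = 0.3778 in⁴
Rectangle, weak axis: I_min = h·b³/12 with h = 7.21 in fixed  ⇒  b = (12I/h)^(1/3) = 0.857 in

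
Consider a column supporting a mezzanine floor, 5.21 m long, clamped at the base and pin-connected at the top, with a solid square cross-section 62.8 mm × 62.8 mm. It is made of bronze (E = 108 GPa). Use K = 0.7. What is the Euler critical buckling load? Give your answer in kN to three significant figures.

I = a⁴/12 = 62.8⁴/12 = 1.296×10^6 mm⁴
I = 1.296×10^6 mm⁴ = 1.296×10^-6 m⁴
Effective length L_e = K·L = 0.7 × 5.21 = 3.647 m
P_cr = π²EI / L_e² = π² × 108×10⁹ × 1.296×10^-6 / 3.647² = 1.039×10^5 N

P_cr ≈ 104 kN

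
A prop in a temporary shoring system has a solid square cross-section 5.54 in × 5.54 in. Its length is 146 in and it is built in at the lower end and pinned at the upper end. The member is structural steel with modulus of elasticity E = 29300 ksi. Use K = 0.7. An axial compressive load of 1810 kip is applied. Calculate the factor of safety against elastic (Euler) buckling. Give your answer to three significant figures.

I = a⁴/12 = 5.54⁴/12 = 78.50 in⁴
Effective length L_e = K·L = 0.7 × 146 = 102.2 in
P_cr = π²EI / L_e² = π² × 29300×10³ × 78.50 / 102.2² = 2.173×10^6 lb
Factor of safety n = P_cr / P = 2173.3 / 1810 = 1.20

n ≈ 1.20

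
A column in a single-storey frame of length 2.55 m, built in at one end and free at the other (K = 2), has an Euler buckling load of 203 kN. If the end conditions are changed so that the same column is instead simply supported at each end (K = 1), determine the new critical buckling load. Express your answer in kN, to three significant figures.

P_cr ∝ 1/K², so P_cr,new = P_cr,old × (K_old/K_new)² = 203 × (2/1)²
= 203 × 4.000 = 812 kN

P_cr ≈ 812 kN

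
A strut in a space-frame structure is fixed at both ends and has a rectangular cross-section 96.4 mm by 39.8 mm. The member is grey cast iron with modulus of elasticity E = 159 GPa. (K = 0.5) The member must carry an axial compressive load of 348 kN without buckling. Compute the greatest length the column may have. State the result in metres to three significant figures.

Buckling occurs about the weak axis: I_min = h·b³/12 with b = 39.8 mm (the shorter side).
I_min = 96.4×39.8³/12 = 5.065×10^5 mm⁴
I = 5.065×10^-7 m⁴
At the buckling limit P_cr = P = 3.480×10^5 N
From P_cr = π²EI/(K·L)²:  L = (1/K)·√(π²EI/P_cr) = (1/0.5)·√(π²×1.59×10^11×5.065×10^-7/3.480×10^5)
L = 3.02 m

L_max ≈ 3.02 m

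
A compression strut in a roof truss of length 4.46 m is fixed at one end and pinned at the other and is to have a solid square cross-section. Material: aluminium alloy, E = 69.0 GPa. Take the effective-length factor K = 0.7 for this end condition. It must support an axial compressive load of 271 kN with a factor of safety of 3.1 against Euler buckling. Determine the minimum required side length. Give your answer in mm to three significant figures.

Required P_cr = n·P = 3.1 × 271 = 840.1 kN
L_e = K·L = 0.7 × 4.46 = 3.122 m
Required I = P_cr·L_e²/(π²E) = 8.401×10^5 × 3.122² / (π² × 6.90×10^10) = 1.202×10^-5 m⁴
I_req = 1.202×10^7 mm⁴
Solid square: I = a⁴/12  ⇒  a = (12I)^(1/4) = (12×1.202×10^7)^(1/4) = 110 mm

a ≈ 110 mm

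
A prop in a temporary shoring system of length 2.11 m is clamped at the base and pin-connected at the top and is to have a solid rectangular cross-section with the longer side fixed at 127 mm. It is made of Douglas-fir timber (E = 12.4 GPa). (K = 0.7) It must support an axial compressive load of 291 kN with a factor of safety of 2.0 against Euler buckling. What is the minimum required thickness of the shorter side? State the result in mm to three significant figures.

b ≈ 99.3 mm

Required P_cr = n·P = 2.0 × 291 = 582.0 kN
L_e = K·L = 0.7 × 2.11 = 1.477 m
Required I = P_cr·L_e²/(π²E) = 5.820×10^5 × 1.477² / (π² × 1.24×10^10) = 1.037×10^-5 m⁴
I_req = 1.037×10^7 mm⁴
Rectangle, weak axis: I_min = h·b³/12 with h = 127 mm fixed  ⇒  b = (12I/h)^(1/3) = 99.3 mm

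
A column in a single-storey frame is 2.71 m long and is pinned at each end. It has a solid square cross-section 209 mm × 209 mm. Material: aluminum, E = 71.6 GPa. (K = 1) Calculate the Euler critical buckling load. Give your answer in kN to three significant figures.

P_cr ≈ 15300 kN

I = a⁴/12 = 209⁴/12 = 1.590×10^8 mm⁴
I = 1.590×10^8 mm⁴ = 1.590×10^-4 m⁴
Effective length L_e = K·L = 1 × 2.71 = 2.710 m
P_cr = π²EI / L_e² = π² × 71.6×10⁹ × 1.590×10^-4 / 2.710² = 1.530×10^7 N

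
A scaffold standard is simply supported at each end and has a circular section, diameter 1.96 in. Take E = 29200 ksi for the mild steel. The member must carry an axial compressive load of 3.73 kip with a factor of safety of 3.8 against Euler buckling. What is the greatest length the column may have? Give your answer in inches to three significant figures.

I = πd⁴/64 = π×1.96⁴/64 = 0.7244 in⁴
Required critical load P_cr = n·P = 3.8 × 3.73 = 14.17 kip = 1.417×10^4 lb
From P_cr = π²EI/(K·L)²:  L = (1/K)·√(π²EI/P_cr) = (1/1)·√(π²×2.92×10^7×0.7244/1.417×10^4)
L = 121 in

L_max ≈ 121 in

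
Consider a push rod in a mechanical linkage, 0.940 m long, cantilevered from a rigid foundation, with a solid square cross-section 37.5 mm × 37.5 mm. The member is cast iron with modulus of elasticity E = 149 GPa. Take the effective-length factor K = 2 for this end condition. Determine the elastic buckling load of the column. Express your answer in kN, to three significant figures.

P_cr ≈ 68.6 kN

I = a⁴/12 = 37.5⁴/12 = 1.648×10^5 mm⁴
I = 1.648×10^5 mm⁴ = 1.648×10^-7 m⁴
Effective length L_e = K·L = 2 × 0.940 = 1.880 m
P_cr = π²EI / L_e² = π² × 149×10⁹ × 1.648×10^-7 / 1.880² = 6.857×10^4 N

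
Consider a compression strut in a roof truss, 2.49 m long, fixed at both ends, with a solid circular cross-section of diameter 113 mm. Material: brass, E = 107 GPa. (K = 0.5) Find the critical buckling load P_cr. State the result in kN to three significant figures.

P_cr ≈ 5450 kN

I = πd⁴/64 = π×113⁴/64 = 8.004×10^6 mm⁴
I = 8.004×10^6 mm⁴ = 8.004×10^-6 m⁴
Effective length L_e = K·L = 0.5 × 2.49 = 1.245 m
P_cr = π²EI / L_e² = π² × 107×10⁹ × 8.004×10^-6 / 1.245² = 5.453×10^6 N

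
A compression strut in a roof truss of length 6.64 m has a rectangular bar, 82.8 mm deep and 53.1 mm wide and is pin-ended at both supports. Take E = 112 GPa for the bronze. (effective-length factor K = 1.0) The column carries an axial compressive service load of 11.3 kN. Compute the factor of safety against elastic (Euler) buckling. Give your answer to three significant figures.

Buckling occurs about the weak axis: I_min = h·b³/12 with b = 53.1 mm (the shorter side).
I_min = 82.8×53.1³/12 = 1.033×10^6 mm⁴
I = 1.033×10^6 mm⁴ = 1.033×10^-6 m⁴
Effective length L_e = K·L = 1 × 6.64 = 6.640 m
P_cr = π²EI / L_e² = π² × 112×10⁹ × 1.033×10^-6 / 6.640² = 2.590×10^4 N
Factor of safety n = P_cr / P = 25.901 / 11.3 = 2.29

n ≈ 2.29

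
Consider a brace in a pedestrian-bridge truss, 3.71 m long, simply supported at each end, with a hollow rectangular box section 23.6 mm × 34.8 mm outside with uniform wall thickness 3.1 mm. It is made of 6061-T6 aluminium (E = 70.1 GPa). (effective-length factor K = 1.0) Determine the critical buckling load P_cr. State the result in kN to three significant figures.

Inner dimensions: h_i = 34.8 − 2×3.1 = 28.60 mm, b_i = 23.6 − 2×3.1 = 17.40 mm
Weak-axis I_min = (h_o·b_o³ − h_i·b_i³)/12 with b_o = 23.6, b_i = 17.40 mm (shorter outer/inner sides).
I_min = (34.8×23.6³ − 28.60×17.40³)/12 = 2.556×10^4 mm⁴
I = 2.556×10^4 mm⁴ = 2.556×10^-8 m⁴
Effective length L_e = K·L = 1 × 3.71 = 3.710 m
P_cr = π²EI / L_e² = π² × 70.1×10⁹ × 2.556×10^-8 / 3.710² = 1.285×10^3 N

P_cr ≈ 1.28 kN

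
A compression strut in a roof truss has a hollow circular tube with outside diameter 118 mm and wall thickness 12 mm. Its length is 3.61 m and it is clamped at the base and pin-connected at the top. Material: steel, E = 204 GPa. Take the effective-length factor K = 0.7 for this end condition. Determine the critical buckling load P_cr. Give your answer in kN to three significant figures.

P_cr ≈ 1790 kN

Inner diameter d_i = 118 − 2×12 = 94.00 mm
I = π(d_o⁴ − d_i⁴)/64 = π(118⁴ − 94.00⁴)/64 = 5.684×10^6 mm⁴
I = 5.684×10^6 mm⁴ = 5.684×10^-6 m⁴
Effective length L_e = K·L = 0.7 × 3.61 = 2.527 m
P_cr = π²EI / L_e² = π² × 204×10⁹ × 5.684×10^-6 / 2.527² = 1.792×10^6 N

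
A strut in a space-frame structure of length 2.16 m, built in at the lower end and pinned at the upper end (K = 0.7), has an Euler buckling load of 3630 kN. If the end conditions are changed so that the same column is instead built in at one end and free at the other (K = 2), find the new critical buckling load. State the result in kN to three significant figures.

P_cr ≈ 445 kN

P_cr ∝ 1/K², so P_cr,new = P_cr,old × (K_old/K_new)² = 3630 × (0.7/2)²
= 3630 × 0.1225 = 445 kN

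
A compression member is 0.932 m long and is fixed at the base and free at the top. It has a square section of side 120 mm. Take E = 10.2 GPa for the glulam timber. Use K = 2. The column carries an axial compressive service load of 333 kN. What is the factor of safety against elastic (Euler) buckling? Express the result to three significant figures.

n ≈ 1.50

I = a⁴/12 = 120⁴/12 = 1.728×10^7 mm⁴
I = 1.728×10^7 mm⁴ = 1.728×10^-5 m⁴
Effective length L_e = K·L = 2 × 0.932 = 1.864 m
P_cr = π²EI / L_e² = π² × 10.2×10⁹ × 1.728×10^-5 / 1.864² = 5.007×10^5 N
Factor of safety n = P_cr / P = 500.67 / 333 = 1.50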